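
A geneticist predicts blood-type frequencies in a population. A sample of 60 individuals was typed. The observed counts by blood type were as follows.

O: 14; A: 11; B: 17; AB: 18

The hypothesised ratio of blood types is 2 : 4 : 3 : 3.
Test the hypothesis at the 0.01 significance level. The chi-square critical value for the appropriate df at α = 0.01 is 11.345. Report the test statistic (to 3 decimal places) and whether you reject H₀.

6.517; do not reject

Ratio total = 12. Expected counts: 60×2/12 = 10, 60×4/12 = 20, 60×3/12 = 15, 60×3/12 = 15.
O: (14 − 10)²/10 = 16/10 = 1.6000
A: (11 − 20)²/20 = 81/20 = 4.0500
B: (17 − 15)²/15 = 4/15 = 0.2667
AB: (18 − 15)²/15 = 9/15 = 0.6000
Sum = 6.517
df = 3. Since 6.517 < 11.345, we do not reject H₀.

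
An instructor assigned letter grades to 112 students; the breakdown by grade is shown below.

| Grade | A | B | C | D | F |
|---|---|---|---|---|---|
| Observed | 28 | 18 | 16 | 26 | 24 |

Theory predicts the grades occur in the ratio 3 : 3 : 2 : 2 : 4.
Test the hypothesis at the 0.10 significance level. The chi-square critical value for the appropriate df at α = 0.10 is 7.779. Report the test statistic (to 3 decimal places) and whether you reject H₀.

Ratio total = 14. Expected counts: 112×3/14 = 24, 112×3/14 = 24, 112×2/14 = 16, 112×2/14 = 16, 112×4/14 = 32.
A: (28 − 24)²/24 = 16/24 = 0.6667
B: (18 − 24)²/24 = 36/24 = 1.5000
C: (16 − 16)²/16 = 0/16 = 0.0000
D: (26 − 16)²/16 = 100/16 = 6.2500
F: (24 − 32)²/32 = 64/32 = 2.0000
Sum = 10.417
df = 4. Since 10.417 > 7.779, we reject H₀.

10.417; reject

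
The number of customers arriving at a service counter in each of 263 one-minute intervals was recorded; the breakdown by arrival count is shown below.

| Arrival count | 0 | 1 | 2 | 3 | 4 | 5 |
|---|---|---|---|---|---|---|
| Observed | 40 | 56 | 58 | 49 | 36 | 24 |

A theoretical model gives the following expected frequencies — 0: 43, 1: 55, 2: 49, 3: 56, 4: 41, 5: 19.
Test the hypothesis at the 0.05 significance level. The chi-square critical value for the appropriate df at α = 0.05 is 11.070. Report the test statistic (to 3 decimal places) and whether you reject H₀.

4.681; do not reject

cat         O        E   (O−E)²/E
0          40       43     0.2093
1          56       55     0.0182
2          58       49     1.6531
3          49       56     0.8750
4          36       41     0.6098
5          24       19     1.3158
Sum = 4.681
df = 5. Since 4.681 < 11.070, we do not reject H₀.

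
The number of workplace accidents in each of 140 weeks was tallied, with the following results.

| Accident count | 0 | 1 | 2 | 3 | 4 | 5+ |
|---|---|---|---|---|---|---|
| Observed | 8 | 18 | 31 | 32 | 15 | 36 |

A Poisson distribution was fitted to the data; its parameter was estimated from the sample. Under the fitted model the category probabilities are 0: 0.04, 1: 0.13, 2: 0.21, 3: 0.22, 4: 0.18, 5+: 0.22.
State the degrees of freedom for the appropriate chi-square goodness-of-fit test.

4

There are k = 6 categories and 1 parameter estimated from the data, so df = 6 − 1 − 1 = 4.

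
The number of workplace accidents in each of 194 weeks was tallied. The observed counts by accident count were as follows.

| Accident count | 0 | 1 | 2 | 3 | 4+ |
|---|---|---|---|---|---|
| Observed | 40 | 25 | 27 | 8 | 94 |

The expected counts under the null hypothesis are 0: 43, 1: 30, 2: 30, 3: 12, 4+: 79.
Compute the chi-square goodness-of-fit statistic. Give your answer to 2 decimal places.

5.52

cat         O        E   (O−E)²/E
0          40       43      0.209
1          25       30      0.833
2          27       30      0.300
3           8       12      1.333
4+         94       79      2.848
Sum = 5.52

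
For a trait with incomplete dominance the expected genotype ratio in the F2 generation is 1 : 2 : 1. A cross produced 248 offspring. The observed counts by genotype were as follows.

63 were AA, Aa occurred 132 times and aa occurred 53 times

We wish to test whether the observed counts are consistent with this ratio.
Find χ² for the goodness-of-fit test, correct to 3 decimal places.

Ratio total = 4. Expected counts: 248×1/4 = 62, 248×2/4 = 124, 248×1/4 = 62.
cat         O        E   (O−E)²/E
AA         63       62     0.0161
Aa        132      124     0.5161
aa         53       62     1.3065
Sum = 1.839

1.839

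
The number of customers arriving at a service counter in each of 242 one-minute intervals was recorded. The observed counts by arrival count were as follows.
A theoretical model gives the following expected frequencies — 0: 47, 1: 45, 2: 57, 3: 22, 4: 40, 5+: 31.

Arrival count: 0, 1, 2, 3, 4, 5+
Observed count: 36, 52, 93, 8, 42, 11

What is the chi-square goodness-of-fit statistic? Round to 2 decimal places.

48.31

cat         O        E   (O−E)²/E
0          36       47      2.574
1          52       45      1.089
2          93       57     22.737
3           8       22      8.909
4          42       40      0.100
5+         11       31     12.903
Sum = 48.31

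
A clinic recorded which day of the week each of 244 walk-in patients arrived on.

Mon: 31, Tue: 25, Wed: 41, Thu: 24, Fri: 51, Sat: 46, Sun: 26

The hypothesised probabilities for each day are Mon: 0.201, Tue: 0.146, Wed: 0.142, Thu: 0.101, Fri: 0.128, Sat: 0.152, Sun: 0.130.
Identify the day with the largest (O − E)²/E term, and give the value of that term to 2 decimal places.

Fri, 12.51

Expected counts E_i = n·p_i: 244×0.201 = 49.044, 244×0.146 = 35.624, 244×0.142 = 34.648, 244×0.101 = 24.644, 244×0.128 = 31.232, 244×0.152 = 37.088, 244×0.130 = 31.72.
χ² = (31−49.044)²/49.044 + (25−35.624)²/35.624 + (41−34.648)²/34.648 + (24−24.644)²/24.644 + (51−31.232)²/31.232 + (46−37.088)²/37.088 + (26−31.72)²/31.72
   = 6.639 + 3.168 + 1.165 + 0.017 + 12.512 + 2.141 + 1.031
The largest term is for Fri: 12.51.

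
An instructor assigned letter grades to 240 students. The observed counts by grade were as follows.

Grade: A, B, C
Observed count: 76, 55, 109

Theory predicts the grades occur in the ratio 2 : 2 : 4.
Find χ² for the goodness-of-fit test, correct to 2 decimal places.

Ratio total = 8. Expected counts: 240×2/8 = 60, 240×2/8 = 60, 240×4/8 = 120.
χ² = (76−60)²/60 + (55−60)²/60 + (109−120)²/120
   = 4.267 + 0.417 + 1.008
Sum = 5.69

5.69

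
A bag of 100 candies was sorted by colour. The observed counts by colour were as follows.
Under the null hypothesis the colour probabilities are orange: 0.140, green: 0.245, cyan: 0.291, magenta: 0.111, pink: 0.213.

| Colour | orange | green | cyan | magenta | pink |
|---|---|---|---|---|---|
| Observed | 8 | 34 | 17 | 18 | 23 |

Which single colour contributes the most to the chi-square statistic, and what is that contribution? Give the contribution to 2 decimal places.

Expected counts E_i = n·p_i: 100×0.140 = 14, 100×0.245 = 24.5, 100×0.291 = 29.1, 100×0.111 = 11.1, 100×0.213 = 21.3.
orange: (8 − 14)²/14 = 36/14 = 2.571
green: (34 − 24.5)²/24.5 = 90.25/24.5 = 3.684
cyan: (17 − 29.1)²/29.1 = 146.41/29.1 = 5.031
magenta: (18 − 11.1)²/11.1 = 47.61/11.1 = 4.289
pink: (23 − 21.3)²/21.3 = 2.89/21.3 = 0.136
The largest term is for cyan: 5.03.

cyan, 5.03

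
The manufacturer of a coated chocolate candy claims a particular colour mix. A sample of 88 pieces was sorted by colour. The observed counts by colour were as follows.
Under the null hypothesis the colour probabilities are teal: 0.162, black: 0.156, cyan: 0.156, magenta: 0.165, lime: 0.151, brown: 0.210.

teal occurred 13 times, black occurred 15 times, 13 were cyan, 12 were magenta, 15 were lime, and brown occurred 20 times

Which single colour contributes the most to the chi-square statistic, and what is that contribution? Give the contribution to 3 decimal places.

Expected counts E_i = n·p_i: 88×0.162 = 14.256, 88×0.156 = 13.728, 88×0.156 = 13.728, 88×0.165 = 14.52, 88×0.151 = 13.288, 88×0.210 = 18.48.
teal: (13 − 14.256)²/14.256 = 1.577536/14.256 = 0.1107
black: (15 − 13.728)²/13.728 = 1.617984/13.728 = 0.1179
cyan: (13 − 13.728)²/13.728 = 0.529984/13.728 = 0.0386
magenta: (12 − 14.52)²/14.52 = 6.3504/14.52 = 0.4374
lime: (15 − 13.288)²/13.288 = 2.930944/13.288 = 0.2206
brown: (20 − 18.48)²/18.48 = 2.3104/18.48 = 0.1250
The largest term is for magenta: 0.437.

magenta, 0.437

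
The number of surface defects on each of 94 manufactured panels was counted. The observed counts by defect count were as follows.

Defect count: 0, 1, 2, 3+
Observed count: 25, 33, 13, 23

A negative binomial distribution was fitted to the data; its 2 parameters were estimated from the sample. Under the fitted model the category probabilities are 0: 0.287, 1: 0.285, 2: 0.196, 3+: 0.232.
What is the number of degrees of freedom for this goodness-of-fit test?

There are k = 4 categories and 2 parameters estimated from the data, so df = 4 − 1 − 2 = 1.

1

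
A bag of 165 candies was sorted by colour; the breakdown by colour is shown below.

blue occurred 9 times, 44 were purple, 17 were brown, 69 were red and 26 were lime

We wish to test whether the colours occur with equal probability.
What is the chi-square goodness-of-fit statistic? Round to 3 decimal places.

69.636

Expected count for each of the 5 categories: 165/5 = 33.
cat         O        E   (O−E)²/E
blue        9       33    17.4545
purple     44       33     3.6667
brown      17       33     7.7576
red        69       33    39.2727
lime       26       33     1.4848
Sum = 69.636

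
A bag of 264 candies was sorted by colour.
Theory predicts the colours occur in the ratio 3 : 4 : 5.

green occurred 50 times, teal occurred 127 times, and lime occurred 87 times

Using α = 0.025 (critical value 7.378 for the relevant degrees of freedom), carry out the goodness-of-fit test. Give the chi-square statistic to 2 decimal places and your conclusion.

Ratio total = 12. Expected counts: 264×3/12 = 66, 264×4/12 = 88, 264×5/12 = 110.
green: (50 − 66)²/66 = 256/66 = 3.879
teal: (127 − 88)²/88 = 1521/88 = 17.284
lime: (87 − 110)²/110 = 529/110 = 4.809
Sum = 25.97
df = 2. Since 25.97 > 7.378, we reject H₀.

25.97; reject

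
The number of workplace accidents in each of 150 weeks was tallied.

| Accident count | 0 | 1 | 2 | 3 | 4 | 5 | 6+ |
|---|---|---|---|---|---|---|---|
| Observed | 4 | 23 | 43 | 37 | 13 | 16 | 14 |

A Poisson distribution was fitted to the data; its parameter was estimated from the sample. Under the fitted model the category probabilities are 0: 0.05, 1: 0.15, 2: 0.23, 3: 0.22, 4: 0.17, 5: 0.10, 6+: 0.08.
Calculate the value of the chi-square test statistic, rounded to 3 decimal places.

Expected counts E_i = n·p_i: 150×0.05 = 7.5, 150×0.15 = 22.5, 150×0.23 = 34.5, 150×0.22 = 33, 150×0.17 = 25.5, 150×0.10 = 15, 150×0.08 = 12.
0: (4 − 7.5)²/7.5 = 12.25/7.5 = 1.6333
1: (23 − 22.5)²/22.5 = 0.25/22.5 = 0.0111
2: (43 − 34.5)²/34.5 = 72.25/34.5 = 2.0942
3: (37 − 33)²/33 = 16/33 = 0.4848
4: (13 − 25.5)²/25.5 = 156.25/25.5 = 6.1275
5: (16 − 15)²/15 = 1/15 = 0.0667
6+: (14 − 12)²/12 = 4/12 = 0.3333
Sum = 10.751

10.751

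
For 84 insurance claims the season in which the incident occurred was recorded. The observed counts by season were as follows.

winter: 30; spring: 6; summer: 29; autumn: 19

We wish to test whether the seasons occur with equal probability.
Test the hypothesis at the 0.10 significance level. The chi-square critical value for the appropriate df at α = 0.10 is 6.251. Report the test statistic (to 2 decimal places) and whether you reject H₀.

Expected count for each of the 4 categories: 84/4 = 21.
cat         O        E   (O−E)²/E
winter     30       21      3.857
spring      6       21     10.714
summer     29       21      3.048
autumn     19       21      0.190
Sum = 17.81
df = 3. Since 17.81 > 6.251, we reject H₀.

17.81; reject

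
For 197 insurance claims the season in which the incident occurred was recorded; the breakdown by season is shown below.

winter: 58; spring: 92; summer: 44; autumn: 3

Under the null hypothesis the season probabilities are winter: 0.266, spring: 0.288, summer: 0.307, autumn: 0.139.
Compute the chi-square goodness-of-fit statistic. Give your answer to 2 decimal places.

48.72

Expected counts E_i = n·p_i: 197×0.266 = 52.402, 197×0.288 = 56.736, 197×0.307 = 60.479, 197×0.139 = 27.383.
χ² = (58−52.402)²/52.402 + (92−56.736)²/56.736 + (44−60.479)²/60.479 + (3−27.383)²/27.383
   = 0.598 + 21.918 + 4.490 + 21.712
Sum = 48.72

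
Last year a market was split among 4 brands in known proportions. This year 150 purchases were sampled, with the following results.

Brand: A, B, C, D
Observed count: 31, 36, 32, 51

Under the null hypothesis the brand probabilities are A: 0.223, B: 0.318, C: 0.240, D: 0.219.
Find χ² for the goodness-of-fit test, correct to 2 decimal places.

Expected counts E_i = n·p_i: 150×0.223 = 33.45, 150×0.318 = 47.7, 150×0.240 = 36, 150×0.219 = 32.85.
χ² = (31−33.45)²/33.45 + (36−47.7)²/47.7 + (32−36)²/36 + (51−32.85)²/32.85
   = 0.179 + 2.870 + 0.444 + 10.028
Sum = 13.52

13.52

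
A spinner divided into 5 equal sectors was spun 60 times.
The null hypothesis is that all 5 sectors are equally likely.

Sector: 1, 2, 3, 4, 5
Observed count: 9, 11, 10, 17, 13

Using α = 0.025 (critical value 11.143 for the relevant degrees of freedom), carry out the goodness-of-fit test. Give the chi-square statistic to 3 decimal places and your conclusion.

3.333; do not reject

Under H₀ each category has probability 1/5, so each expected count is 60/5 = 12.
χ² = (9−12)²/12 + (11−12)²/12 + (10−12)²/12 + (17−12)²/12 + (13−12)²/12
   = 0.7500 + 0.0833 + 0.3333 + 2.0833 + 0.0833
Sum = 3.333
df = 4. Since 3.333 < 11.143, we do not reject H₀.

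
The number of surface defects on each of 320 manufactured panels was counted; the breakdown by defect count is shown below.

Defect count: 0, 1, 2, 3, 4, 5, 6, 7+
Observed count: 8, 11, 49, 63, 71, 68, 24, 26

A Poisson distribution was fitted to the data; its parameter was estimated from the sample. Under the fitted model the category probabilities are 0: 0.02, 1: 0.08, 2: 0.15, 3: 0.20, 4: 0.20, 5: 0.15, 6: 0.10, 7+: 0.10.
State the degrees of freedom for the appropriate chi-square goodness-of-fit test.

There are k = 8 categories and 1 parameter estimated from the data, so df = 8 − 1 − 1 = 6.

6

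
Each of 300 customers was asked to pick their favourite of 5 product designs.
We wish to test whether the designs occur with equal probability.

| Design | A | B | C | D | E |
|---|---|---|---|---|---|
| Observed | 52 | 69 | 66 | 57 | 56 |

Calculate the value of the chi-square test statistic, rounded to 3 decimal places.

3.433

Under H₀ each category has probability 1/5, so each expected count is 300/5 = 60.
cat         O        E   (O−E)²/E
A          52       60     1.0667
B          69       60     1.3500
C          66       60     0.6000
D          57       60     0.1500
E          56       60     0.2667
Sum = 3.433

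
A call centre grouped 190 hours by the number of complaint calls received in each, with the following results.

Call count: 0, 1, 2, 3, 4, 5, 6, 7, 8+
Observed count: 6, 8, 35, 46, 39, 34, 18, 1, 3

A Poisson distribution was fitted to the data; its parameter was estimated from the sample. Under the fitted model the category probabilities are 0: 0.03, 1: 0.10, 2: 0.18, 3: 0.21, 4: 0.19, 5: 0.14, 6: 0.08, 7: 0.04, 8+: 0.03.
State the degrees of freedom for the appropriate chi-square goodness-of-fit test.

There are k = 9 categories and 1 parameter estimated from the data, so df = 9 − 1 − 1 = 7.

7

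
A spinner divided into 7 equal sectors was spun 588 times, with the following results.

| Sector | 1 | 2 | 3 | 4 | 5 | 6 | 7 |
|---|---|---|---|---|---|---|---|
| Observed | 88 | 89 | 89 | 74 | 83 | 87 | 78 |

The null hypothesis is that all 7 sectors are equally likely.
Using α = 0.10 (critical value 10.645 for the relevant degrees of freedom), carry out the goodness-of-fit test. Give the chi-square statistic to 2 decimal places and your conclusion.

Under H₀ each category has probability 1/7, so each expected count is 588/7 = 84.
cat         O        E   (O−E)²/E
1          88       84      0.190
2          89       84      0.298
3          89       84      0.298
4          74       84      1.190
5          83       84      0.012
6          87       84      0.107
7          78       84      0.429
Sum = 2.52
df = 6. Since 2.52 < 10.645, we do not reject H₀.

2.52; do not reject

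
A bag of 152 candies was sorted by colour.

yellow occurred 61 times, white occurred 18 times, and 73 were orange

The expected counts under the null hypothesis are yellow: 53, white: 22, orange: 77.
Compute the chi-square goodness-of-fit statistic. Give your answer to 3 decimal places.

cat         O        E   (O−E)²/E
yellow     61       53     1.2075
white      18       22     0.7273
orange     73       77     0.2078
Sum = 2.143

2.143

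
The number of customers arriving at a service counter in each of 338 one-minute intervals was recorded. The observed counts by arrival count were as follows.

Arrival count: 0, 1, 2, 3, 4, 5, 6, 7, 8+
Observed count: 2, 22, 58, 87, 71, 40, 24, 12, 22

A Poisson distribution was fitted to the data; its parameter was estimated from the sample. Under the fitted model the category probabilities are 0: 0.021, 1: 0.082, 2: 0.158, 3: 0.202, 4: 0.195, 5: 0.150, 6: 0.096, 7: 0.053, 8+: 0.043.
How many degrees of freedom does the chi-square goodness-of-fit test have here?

There are k = 9 categories and 1 parameter estimated from the data, so df = 9 − 1 − 1 = 7.

7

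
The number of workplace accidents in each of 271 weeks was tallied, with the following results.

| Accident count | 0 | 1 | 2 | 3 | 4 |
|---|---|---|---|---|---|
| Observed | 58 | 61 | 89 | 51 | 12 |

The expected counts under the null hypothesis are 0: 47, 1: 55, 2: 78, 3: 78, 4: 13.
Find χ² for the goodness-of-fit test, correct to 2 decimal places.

14.20

0: (58 − 47)²/47 = 121/47 = 2.574
1: (61 − 55)²/55 = 36/55 = 0.655
2: (89 − 78)²/78 = 121/78 = 1.551
3: (51 − 78)²/78 = 729/78 = 9.346
4: (12 − 13)²/13 = 1/13 = 0.077
Sum = 14.20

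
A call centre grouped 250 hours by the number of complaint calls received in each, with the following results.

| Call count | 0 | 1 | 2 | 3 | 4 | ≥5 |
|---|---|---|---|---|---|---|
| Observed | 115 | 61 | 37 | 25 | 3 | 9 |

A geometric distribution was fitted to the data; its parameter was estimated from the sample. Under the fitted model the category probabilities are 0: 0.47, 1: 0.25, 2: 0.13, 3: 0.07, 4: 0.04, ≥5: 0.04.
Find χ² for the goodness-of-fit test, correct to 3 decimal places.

Expected counts E_i = n·p_i: 250×0.47 = 117.5, 250×0.25 = 62.5, 250×0.13 = 32.5, 250×0.07 = 17.5, 250×0.04 = 10, 250×0.04 = 10.
χ² = (115−117.5)²/117.5 + (61−62.5)²/62.5 + (37−32.5)²/32.5 + (25−17.5)²/17.5 + (3−10)²/10 + (9−10)²/10
   = 0.0532 + 0.0360 + 0.6231 + 3.2143 + 4.9000 + 0.1000
Sum = 8.927

8.927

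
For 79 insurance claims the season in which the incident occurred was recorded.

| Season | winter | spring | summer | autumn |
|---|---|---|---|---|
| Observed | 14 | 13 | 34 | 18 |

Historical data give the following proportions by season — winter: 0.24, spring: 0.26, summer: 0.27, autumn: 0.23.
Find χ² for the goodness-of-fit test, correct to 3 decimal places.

Expected counts E_i = n·p_i: 79×0.24 = 18.96, 79×0.26 = 20.54, 79×0.27 = 21.33, 79×0.23 = 18.17.
cat         O        E   (O−E)²/E
winter     14    18.96     1.2976
spring     13    20.54     2.7678
summer     34    21.33     7.5260
autumn     18    18.17     0.0016
Sum = 11.593

11.593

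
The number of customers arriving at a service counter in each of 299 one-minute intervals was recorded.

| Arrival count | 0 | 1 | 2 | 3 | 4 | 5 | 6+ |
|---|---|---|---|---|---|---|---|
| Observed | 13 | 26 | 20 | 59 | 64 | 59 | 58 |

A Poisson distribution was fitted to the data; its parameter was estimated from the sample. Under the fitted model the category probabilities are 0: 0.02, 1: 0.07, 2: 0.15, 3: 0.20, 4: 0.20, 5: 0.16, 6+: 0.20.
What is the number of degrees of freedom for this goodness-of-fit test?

There are k = 7 categories and 1 parameter estimated from the data, so df = 7 − 1 − 1 = 5.

5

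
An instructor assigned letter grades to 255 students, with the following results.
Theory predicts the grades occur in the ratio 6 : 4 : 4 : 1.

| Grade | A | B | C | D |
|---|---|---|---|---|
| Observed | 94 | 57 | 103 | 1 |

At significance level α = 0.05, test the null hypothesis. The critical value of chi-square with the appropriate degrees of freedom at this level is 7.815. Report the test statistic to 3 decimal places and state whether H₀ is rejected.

35.480; reject

Ratio total = 15. Expected counts: 255×6/15 = 102, 255×4/15 = 68, 255×4/15 = 68, 255×1/15 = 17.
cat         O        E   (O−E)²/E
A          94      102     0.6275
B          57       68     1.7794
C         103       68    18.0147
D           1       17    15.0588
Sum = 35.480
df = 3. Since 35.480 > 7.815, we reject H₀.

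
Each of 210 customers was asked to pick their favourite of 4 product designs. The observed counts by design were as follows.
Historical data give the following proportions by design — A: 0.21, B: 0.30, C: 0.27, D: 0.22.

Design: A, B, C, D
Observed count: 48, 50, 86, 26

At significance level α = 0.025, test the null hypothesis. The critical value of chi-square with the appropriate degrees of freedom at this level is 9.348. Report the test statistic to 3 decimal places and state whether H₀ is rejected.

27.000; reject

Expected counts E_i = n·p_i: 210×0.21 = 44.1, 210×0.30 = 63, 210×0.27 = 56.7, 210×0.22 = 46.2.
cat         O        E   (O−E)²/E
A          48     44.1     0.3449
B          50       63     2.6825
C          86     56.7    15.1409
D          26     46.2     8.8320
Sum = 27.000
df = 3. Since 27.000 > 9.348, we reject H₀.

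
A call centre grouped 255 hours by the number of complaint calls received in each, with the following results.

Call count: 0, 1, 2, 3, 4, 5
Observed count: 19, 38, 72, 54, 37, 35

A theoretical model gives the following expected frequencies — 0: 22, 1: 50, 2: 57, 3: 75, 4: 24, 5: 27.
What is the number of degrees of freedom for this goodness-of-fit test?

There are k = 6 categories and no parameters were estimated from the data, so df = 6 − 1 = 5.

5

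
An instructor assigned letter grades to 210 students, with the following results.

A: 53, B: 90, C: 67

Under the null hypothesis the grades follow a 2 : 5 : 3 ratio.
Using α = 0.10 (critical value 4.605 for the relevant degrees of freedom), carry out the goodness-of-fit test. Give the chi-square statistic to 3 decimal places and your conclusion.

Ratio total = 10. Expected counts: 210×2/10 = 42, 210×5/10 = 105, 210×3/10 = 63.
cat         O        E   (O−E)²/E
A          53       42     2.8810
B          90      105     2.1429
C          67       63     0.2540
Sum = 5.278
df = 2. Since 5.278 > 4.605, we reject H₀.

5.278; reject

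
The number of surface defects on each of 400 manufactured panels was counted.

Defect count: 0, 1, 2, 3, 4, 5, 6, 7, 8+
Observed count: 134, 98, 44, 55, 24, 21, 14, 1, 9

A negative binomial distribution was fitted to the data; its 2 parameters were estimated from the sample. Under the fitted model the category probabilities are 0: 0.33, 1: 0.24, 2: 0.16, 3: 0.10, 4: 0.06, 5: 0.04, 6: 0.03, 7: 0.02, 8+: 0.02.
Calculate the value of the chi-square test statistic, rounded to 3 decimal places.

Expected counts E_i = n·p_i: 400×0.33 = 132, 400×0.24 = 96, 400×0.16 = 64, 400×0.10 = 40, 400×0.06 = 24, 400×0.04 = 16, 400×0.03 = 12, 400×0.02 = 8, 400×0.02 = 8.
0: (134 − 132)²/132 = 4/132 = 0.0303
1: (98 − 96)²/96 = 4/96 = 0.0417
2: (44 − 64)²/64 = 400/64 = 6.2500
3: (55 − 40)²/40 = 225/40 = 5.6250
4: (24 − 24)²/24 = 0/24 = 0.0000
5: (21 − 16)²/16 = 25/16 = 1.5625
6: (14 − 12)²/12 = 4/12 = 0.3333
7: (1 − 8)²/8 = 49/8 = 6.1250
8+: (9 − 8)²/8 = 1/8 = 0.1250
Sum = 20.093

20.093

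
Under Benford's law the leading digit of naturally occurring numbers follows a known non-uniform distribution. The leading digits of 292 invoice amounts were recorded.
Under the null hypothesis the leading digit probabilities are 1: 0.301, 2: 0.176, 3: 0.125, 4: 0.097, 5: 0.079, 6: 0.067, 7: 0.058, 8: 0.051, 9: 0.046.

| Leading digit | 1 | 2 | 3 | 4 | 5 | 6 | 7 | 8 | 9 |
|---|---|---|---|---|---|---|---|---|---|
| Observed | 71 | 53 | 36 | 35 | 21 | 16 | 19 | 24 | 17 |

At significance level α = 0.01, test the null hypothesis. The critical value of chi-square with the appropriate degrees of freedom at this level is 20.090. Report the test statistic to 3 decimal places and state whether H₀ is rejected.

12.482; do not reject

Expected counts E_i = n·p_i: 292×0.301 = 87.892, 292×0.176 = 51.392, 292×0.125 = 36.5, 292×0.097 = 28.324, 292×0.079 = 23.068, 292×0.067 = 19.564, 292×0.058 = 16.936, 292×0.051 = 14.892, 292×0.046 = 13.432.
cat         O        E   (O−E)²/E
1          71   87.892     3.2465
2          53   51.392     0.0503
3          36     36.5     0.0068
4          35   28.324     1.5735
5          21   23.068     0.1854
6          16   19.564     0.6493
7          19   16.936     0.2515
8          24   14.892     5.5705
9          17   13.432     0.9478
Sum = 12.482
df = 8. Since 12.482 < 20.090, we do not reject H₀.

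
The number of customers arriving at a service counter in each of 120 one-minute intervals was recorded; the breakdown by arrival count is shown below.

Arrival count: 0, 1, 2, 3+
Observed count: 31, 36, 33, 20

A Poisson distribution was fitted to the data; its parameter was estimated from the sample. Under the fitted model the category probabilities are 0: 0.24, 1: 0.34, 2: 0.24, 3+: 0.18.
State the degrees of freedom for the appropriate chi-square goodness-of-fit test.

2

There are k = 4 categories and 1 parameter estimated from the data, so df = 4 − 1 − 1 = 2.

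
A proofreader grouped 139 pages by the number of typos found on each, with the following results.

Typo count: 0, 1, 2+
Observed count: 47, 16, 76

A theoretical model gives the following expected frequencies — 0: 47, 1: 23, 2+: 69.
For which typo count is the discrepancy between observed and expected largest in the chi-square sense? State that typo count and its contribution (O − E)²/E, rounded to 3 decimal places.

cat         O        E   (O−E)²/E
0          47       47     0.0000
1          16       23     2.1304
2+         76       69     0.7101
The largest term is for 1: 2.130.

1, 2.130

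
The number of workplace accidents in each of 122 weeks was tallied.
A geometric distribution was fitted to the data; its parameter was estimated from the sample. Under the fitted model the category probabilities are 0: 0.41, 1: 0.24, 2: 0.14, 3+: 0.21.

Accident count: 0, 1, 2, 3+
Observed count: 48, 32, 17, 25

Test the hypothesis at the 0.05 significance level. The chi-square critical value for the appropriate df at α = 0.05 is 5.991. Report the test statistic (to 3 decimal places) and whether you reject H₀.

0.350; do not reject

Expected counts E_i = n·p_i: 122×0.41 = 50.02, 122×0.24 = 29.28, 122×0.14 = 17.08, 122×0.21 = 25.62.
χ² = (48−50.02)²/50.02 + (32−29.28)²/29.28 + (17−17.08)²/17.08 + (25−25.62)²/25.62
   = 0.0816 + 0.2527 + 0.0004 + 0.0150
Sum = 0.350
df = 2. Since 0.350 < 5.991, we do not reject H₀.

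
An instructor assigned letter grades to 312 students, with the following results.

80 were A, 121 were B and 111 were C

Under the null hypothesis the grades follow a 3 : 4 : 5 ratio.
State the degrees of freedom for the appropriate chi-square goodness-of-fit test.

2

There are k = 3 categories and no parameters were estimated from the data, so df = 3 − 1 = 2.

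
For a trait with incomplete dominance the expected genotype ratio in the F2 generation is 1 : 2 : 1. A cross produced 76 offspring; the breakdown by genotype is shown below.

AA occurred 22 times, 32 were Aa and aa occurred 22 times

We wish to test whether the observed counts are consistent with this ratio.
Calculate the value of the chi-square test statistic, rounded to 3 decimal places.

1.895

Ratio total = 4. Expected counts: 76×1/4 = 19, 76×2/4 = 38, 76×1/4 = 19.
AA: (22 − 19)²/19 = 9/19 = 0.4737
Aa: (32 − 38)²/38 = 36/38 = 0.9474
aa: (22 − 19)²/19 = 9/19 = 0.4737
Sum = 1.895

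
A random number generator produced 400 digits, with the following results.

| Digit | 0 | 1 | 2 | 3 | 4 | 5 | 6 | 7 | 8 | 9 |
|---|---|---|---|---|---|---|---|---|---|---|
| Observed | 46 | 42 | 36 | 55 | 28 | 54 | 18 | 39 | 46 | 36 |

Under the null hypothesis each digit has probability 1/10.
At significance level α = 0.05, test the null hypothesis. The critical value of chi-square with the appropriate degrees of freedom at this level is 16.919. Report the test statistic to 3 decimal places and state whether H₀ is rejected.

28.950; reject

Expected count for each of the 10 categories: 400/10 = 40.
χ² = (46−40)²/40 + (42−40)²/40 + (36−40)²/40 + (55−40)²/40 + (28−40)²/40 + (54−40)²/40 + (18−40)²/40 + (39−40)²/40 + (46−40)²/40 + (36−40)²/40
   = 0.9000 + 0.1000 + 0.4000 + 5.6250 + 3.6000 + 4.9000 + 12.1000 + 0.0250 + 0.9000 + 0.4000
Sum = 28.950
df = 9. Since 28.950 > 16.919, we reject H₀.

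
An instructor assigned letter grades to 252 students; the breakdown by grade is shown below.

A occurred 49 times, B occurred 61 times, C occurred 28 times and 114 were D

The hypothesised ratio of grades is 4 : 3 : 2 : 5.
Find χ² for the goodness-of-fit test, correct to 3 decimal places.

16.432

Ratio total = 14. Expected counts: 252×4/14 = 72, 252×3/14 = 54, 252×2/14 = 36, 252×5/14 = 90.
A: (49 − 72)²/72 = 529/72 = 7.3472
B: (61 − 54)²/54 = 49/54 = 0.9074
C: (28 − 36)²/36 = 64/36 = 1.7778
D: (114 − 90)²/90 = 576/90 = 6.4000
Sum = 16.432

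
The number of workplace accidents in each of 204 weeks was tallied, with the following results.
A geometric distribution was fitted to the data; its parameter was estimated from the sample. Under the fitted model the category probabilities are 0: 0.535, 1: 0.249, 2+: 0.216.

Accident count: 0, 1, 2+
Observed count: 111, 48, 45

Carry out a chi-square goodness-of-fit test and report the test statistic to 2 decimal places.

0.21

Expected counts E_i = n·p_i: 204×0.535 = 109.14, 204×0.249 = 50.796, 204×0.216 = 44.064.
χ² = (111−109.14)²/109.14 + (48−50.796)²/50.796 + (45−44.064)²/44.064
   = 0.032 + 0.154 + 0.020
Sum = 0.21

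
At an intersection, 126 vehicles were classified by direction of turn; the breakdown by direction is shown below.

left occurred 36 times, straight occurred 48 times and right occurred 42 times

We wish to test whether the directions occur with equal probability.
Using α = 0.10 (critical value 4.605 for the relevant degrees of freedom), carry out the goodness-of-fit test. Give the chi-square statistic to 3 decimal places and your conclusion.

Under H₀ each category has probability 1/3, so each expected count is 126/3 = 42.
cat           O        E   (O−E)²/E
left         36       42     0.8571
straight     48       42     0.8571
right        42       42     0.0000
Sum = 1.714
df = 2. Since 1.714 < 4.605, we do not reject H₀.

1.714; do not reject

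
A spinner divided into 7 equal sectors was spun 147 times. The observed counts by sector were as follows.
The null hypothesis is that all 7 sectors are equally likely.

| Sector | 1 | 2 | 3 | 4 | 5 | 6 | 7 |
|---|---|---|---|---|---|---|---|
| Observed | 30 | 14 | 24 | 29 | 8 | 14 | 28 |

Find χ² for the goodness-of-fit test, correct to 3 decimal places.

Under H₀ each category has probability 1/7, so each expected count is 147/7 = 21.
χ² = (30−21)²/21 + (14−21)²/21 + (24−21)²/21 + (29−21)²/21 + (8−21)²/21 + (14−21)²/21 + (28−21)²/21
   = 3.8571 + 2.3333 + 0.4286 + 3.0476 + 8.0476 + 2.3333 + 2.3333
Sum = 22.381

22.381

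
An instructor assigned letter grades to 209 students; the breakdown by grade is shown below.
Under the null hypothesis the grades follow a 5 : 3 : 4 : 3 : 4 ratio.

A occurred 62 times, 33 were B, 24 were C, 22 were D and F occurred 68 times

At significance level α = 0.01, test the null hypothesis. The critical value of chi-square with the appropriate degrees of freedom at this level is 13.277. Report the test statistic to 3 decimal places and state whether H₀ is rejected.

Ratio total = 19. Expected counts: 209×5/19 = 55, 209×3/19 = 33, 209×4/19 = 44, 209×3/19 = 33, 209×4/19 = 44.
A: (62 − 55)²/55 = 49/55 = 0.8909
B: (33 − 33)²/33 = 0/33 = 0.0000
C: (24 − 44)²/44 = 400/44 = 9.0909
D: (22 − 33)²/33 = 121/33 = 3.6667
F: (68 − 44)²/44 = 576/44 = 13.0909
Sum = 26.739
df = 4. Since 26.739 > 13.277, we reject H₀.

26.739; reject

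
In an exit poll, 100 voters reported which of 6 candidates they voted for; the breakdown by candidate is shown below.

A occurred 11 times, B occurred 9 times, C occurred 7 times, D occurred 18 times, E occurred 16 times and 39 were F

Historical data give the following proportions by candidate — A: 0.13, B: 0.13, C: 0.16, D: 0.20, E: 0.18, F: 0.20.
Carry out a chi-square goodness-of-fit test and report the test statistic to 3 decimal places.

25.073

Expected counts E_i = n·p_i: 100×0.13 = 13, 100×0.13 = 13, 100×0.16 = 16, 100×0.20 = 20, 100×0.18 = 18, 100×0.20 = 20.
cat         O        E   (O−E)²/E
A          11       13     0.3077
B           9       13     1.2308
C           7       16     5.0625
D          18       20     0.2000
E          16       18     0.2222
F          39       20    18.0500
Sum = 25.073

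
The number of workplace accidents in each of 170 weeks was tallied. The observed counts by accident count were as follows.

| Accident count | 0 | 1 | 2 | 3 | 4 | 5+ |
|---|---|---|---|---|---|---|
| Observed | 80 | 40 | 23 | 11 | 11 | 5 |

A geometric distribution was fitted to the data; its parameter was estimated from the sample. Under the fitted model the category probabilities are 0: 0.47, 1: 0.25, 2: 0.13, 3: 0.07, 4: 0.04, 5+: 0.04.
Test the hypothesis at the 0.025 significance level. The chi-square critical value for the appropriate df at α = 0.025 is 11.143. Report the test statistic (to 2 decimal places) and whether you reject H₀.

Expected counts E_i = n·p_i: 170×0.47 = 79.9, 170×0.25 = 42.5, 170×0.13 = 22.1, 170×0.07 = 11.9, 170×0.04 = 6.8, 170×0.04 = 6.8.
0: (80 − 79.9)²/79.9 = 0.01/79.9 = 0.000
1: (40 − 42.5)²/42.5 = 6.25/42.5 = 0.147
2: (23 − 22.1)²/22.1 = 0.81/22.1 = 0.037
3: (11 − 11.9)²/11.9 = 0.81/11.9 = 0.068
4: (11 − 6.8)²/6.8 = 17.64/6.8 = 2.594
5+: (5 − 6.8)²/6.8 = 3.24/6.8 = 0.476
Sum = 3.32
df = 4. Since 3.32 < 11.143, we do not reject H₀.

3.32; do not reject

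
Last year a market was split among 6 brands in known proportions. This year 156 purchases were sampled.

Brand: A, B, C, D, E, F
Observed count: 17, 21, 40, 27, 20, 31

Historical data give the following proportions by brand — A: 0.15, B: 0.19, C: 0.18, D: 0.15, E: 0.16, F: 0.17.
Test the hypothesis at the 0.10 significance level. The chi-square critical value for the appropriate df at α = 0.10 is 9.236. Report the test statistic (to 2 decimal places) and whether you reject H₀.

11.63; reject

Expected counts E_i = n·p_i: 156×0.15 = 23.4, 156×0.19 = 29.64, 156×0.18 = 28.08, 156×0.15 = 23.4, 156×0.16 = 24.96, 156×0.17 = 26.52.
A: (17 − 23.4)²/23.4 = 40.96/23.4 = 1.750
B: (21 − 29.64)²/29.64 = 74.6496/29.64 = 2.519
C: (40 − 28.08)²/28.08 = 142.0864/28.08 = 5.060
D: (27 − 23.4)²/23.4 = 12.96/23.4 = 0.554
E: (20 − 24.96)²/24.96 = 24.6016/24.96 = 0.986
F: (31 − 26.52)²/26.52 = 20.0704/26.52 = 0.757
Sum = 11.63
df = 5. Since 11.63 > 9.236, we reject H₀.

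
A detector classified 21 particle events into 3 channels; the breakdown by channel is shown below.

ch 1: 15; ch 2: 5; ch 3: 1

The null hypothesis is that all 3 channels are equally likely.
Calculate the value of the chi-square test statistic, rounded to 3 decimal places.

14.857

Under H₀ each category has probability 1/3, so each expected count is 21/3 = 7.
ch 1: (15 − 7)²/7 = 64/7 = 9.1429
ch 2: (5 − 7)²/7 = 4/7 = 0.5714
ch 3: (1 − 7)²/7 = 36/7 = 5.1429
Sum = 14.857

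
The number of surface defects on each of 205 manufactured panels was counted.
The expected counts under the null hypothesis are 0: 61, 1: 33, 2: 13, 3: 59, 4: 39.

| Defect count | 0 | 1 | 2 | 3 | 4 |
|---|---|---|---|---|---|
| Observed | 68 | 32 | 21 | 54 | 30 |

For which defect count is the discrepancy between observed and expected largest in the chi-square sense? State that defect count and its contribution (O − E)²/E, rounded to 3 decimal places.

cat         O        E   (O−E)²/E
0          68       61     0.8033
1          32       33     0.0303
2          21       13     4.9231
3          54       59     0.4237
4          30       39     2.0769
The largest term is for 2: 4.923.

2, 4.923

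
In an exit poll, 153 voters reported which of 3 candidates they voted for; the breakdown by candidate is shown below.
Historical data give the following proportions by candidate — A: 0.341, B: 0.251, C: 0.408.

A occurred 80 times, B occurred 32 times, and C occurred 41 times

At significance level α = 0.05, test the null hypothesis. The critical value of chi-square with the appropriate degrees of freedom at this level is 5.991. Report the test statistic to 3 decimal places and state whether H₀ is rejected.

23.262; reject

Expected counts E_i = n·p_i: 153×0.341 = 52.173, 153×0.251 = 38.403, 153×0.408 = 62.424.
χ² = (80−52.173)²/52.173 + (32−38.403)²/38.403 + (41−62.424)²/62.424
   = 14.8418 + 1.0676 + 7.3527
Sum = 23.262
df = 2. Since 23.262 > 5.991, we reject H₀.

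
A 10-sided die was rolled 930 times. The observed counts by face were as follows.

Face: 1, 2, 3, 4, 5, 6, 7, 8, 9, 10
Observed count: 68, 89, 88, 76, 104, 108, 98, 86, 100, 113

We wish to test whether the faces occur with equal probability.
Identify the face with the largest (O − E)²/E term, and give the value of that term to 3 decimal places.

1, 6.720

Expected count for each of the 10 categories: 930/10 = 93.
χ² = (68−93)²/93 + (89−93)²/93 + (88−93)²/93 + (76−93)²/93 + (104−93)²/93 + (108−93)²/93 + (98−93)²/93 + (86−93)²/93 + (100−93)²/93 + (113−93)²/93
   = 6.7204 + 0.1720 + 0.2688 + 3.1075 + 1.3011 + 2.4194 + 0.2688 + 0.5269 + 0.5269 + 4.3011
The largest term is for 1: 6.720.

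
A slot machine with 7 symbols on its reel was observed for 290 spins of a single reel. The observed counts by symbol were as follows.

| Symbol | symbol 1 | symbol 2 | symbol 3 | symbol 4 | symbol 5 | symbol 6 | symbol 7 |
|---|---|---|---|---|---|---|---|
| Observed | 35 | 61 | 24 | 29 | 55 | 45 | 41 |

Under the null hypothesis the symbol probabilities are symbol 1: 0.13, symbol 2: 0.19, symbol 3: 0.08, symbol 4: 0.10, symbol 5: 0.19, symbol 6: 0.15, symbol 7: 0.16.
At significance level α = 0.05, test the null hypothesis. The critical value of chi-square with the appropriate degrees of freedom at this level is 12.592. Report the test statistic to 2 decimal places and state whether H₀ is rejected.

1.53; do not reject

Expected counts E_i = n·p_i: 290×0.13 = 37.7, 290×0.19 = 55.1, 290×0.08 = 23.2, 290×0.10 = 29, 290×0.19 = 55.1, 290×0.15 = 43.5, 290×0.16 = 46.4.
χ² = (35−37.7)²/37.7 + (61−55.1)²/55.1 + (24−23.2)²/23.2 + (29−29)²/29 + (55−55.1)²/55.1 + (45−43.5)²/43.5 + (41−46.4)²/46.4
   = 0.193 + 0.632 + 0.028 + 0.000 + 0.000 + 0.052 + 0.628
Sum = 1.53
df = 6. Since 1.53 < 12.592, we do not reject H₀.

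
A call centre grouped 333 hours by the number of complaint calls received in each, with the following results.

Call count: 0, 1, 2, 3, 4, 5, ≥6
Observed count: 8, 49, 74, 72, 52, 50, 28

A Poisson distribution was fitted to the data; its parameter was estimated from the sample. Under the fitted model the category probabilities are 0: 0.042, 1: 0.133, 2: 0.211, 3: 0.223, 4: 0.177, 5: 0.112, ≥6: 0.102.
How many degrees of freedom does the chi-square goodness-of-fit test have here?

There are k = 7 categories and 1 parameter estimated from the data, so df = 7 − 1 − 1 = 5.

5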